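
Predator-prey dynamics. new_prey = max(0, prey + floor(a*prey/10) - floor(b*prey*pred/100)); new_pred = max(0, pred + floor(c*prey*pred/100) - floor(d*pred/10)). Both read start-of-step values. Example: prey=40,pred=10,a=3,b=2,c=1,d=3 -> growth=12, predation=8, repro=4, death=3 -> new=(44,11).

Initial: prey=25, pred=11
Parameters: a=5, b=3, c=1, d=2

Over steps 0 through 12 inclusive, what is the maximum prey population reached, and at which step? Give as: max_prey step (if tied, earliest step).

Step 1: prey: 25+12-8=29; pred: 11+2-2=11
Step 2: prey: 29+14-9=34; pred: 11+3-2=12
Step 3: prey: 34+17-12=39; pred: 12+4-2=14
Step 4: prey: 39+19-16=42; pred: 14+5-2=17
Step 5: prey: 42+21-21=42; pred: 17+7-3=21
Step 6: prey: 42+21-26=37; pred: 21+8-4=25
Step 7: prey: 37+18-27=28; pred: 25+9-5=29
Step 8: prey: 28+14-24=18; pred: 29+8-5=32
Step 9: prey: 18+9-17=10; pred: 32+5-6=31
Step 10: prey: 10+5-9=6; pred: 31+3-6=28
Step 11: prey: 6+3-5=4; pred: 28+1-5=24
Step 12: prey: 4+2-2=4; pred: 24+0-4=20
Max prey = 42 at step 4

Answer: 42 4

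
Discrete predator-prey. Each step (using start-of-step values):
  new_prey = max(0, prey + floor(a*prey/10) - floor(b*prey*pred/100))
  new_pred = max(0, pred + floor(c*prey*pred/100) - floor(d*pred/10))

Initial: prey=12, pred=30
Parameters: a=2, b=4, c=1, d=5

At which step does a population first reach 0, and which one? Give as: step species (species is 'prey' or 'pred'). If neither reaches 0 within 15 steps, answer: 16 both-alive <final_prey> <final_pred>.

Step 1: prey: 12+2-14=0; pred: 30+3-15=18
First extinction: prey at step 1

Answer: 1 prey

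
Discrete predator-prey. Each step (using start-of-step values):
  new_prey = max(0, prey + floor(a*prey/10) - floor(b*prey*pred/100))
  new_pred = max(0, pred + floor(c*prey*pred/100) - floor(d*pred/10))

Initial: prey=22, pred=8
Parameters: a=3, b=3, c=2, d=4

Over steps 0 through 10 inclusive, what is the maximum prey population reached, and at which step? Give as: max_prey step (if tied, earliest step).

Answer: 28 5

Derivation:
Step 1: prey: 22+6-5=23; pred: 8+3-3=8
Step 2: prey: 23+6-5=24; pred: 8+3-3=8
Step 3: prey: 24+7-5=26; pred: 8+3-3=8
Step 4: prey: 26+7-6=27; pred: 8+4-3=9
Step 5: prey: 27+8-7=28; pred: 9+4-3=10
Step 6: prey: 28+8-8=28; pred: 10+5-4=11
Step 7: prey: 28+8-9=27; pred: 11+6-4=13
Step 8: prey: 27+8-10=25; pred: 13+7-5=15
Step 9: prey: 25+7-11=21; pred: 15+7-6=16
Step 10: prey: 21+6-10=17; pred: 16+6-6=16
Max prey = 28 at step 5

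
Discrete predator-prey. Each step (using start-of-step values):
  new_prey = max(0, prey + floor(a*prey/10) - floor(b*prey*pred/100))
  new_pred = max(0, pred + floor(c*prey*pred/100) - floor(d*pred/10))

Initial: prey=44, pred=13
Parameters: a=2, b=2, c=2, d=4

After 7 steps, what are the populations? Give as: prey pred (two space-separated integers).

Step 1: prey: 44+8-11=41; pred: 13+11-5=19
Step 2: prey: 41+8-15=34; pred: 19+15-7=27
Step 3: prey: 34+6-18=22; pred: 27+18-10=35
Step 4: prey: 22+4-15=11; pred: 35+15-14=36
Step 5: prey: 11+2-7=6; pred: 36+7-14=29
Step 6: prey: 6+1-3=4; pred: 29+3-11=21
Step 7: prey: 4+0-1=3; pred: 21+1-8=14

Answer: 3 14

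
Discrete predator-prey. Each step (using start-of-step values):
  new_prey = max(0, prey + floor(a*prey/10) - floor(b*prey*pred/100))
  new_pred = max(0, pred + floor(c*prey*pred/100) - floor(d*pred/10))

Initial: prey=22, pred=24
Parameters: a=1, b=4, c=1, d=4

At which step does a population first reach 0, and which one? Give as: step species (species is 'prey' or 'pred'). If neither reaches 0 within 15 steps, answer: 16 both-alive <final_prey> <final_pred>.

Answer: 16 both-alive 1 2

Derivation:
Step 1: prey: 22+2-21=3; pred: 24+5-9=20
Step 2: prey: 3+0-2=1; pred: 20+0-8=12
Step 3: prey: 1+0-0=1; pred: 12+0-4=8
Step 4: prey: 1+0-0=1; pred: 8+0-3=5
Step 5: prey: 1+0-0=1; pred: 5+0-2=3
Step 6: prey: 1+0-0=1; pred: 3+0-1=2
Step 7: prey: 1+0-0=1; pred: 2+0-0=2
Steps 8-15: state stable at prey=1, pred=2 (no change)
No extinction within 15 steps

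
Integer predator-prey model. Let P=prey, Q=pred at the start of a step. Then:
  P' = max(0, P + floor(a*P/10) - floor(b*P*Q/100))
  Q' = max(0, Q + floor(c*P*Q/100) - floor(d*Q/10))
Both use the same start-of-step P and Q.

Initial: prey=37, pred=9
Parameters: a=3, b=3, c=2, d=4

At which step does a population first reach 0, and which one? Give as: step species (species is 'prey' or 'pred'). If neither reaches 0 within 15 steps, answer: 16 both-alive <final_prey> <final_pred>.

Answer: 16 both-alive 14 2

Derivation:
Step 1: prey: 37+11-9=39; pred: 9+6-3=12
Step 2: prey: 39+11-14=36; pred: 12+9-4=17
Step 3: prey: 36+10-18=28; pred: 17+12-6=23
Step 4: prey: 28+8-19=17; pred: 23+12-9=26
Step 5: prey: 17+5-13=9; pred: 26+8-10=24
Step 6: prey: 9+2-6=5; pred: 24+4-9=19
Step 7: prey: 5+1-2=4; pred: 19+1-7=13
Step 8: prey: 4+1-1=4; pred: 13+1-5=9
Step 9: prey: 4+1-1=4; pred: 9+0-3=6
Step 10: prey: 4+1-0=5; pred: 6+0-2=4
Step 11: prey: 5+1-0=6; pred: 4+0-1=3
Step 12: prey: 6+1-0=7; pred: 3+0-1=2
Step 13: prey: 7+2-0=9; pred: 2+0-0=2
Step 14: prey: 9+2-0=11; pred: 2+0-0=2
Step 15: prey: 11+3-0=14; pred: 2+0-0=2
No extinction within 15 steps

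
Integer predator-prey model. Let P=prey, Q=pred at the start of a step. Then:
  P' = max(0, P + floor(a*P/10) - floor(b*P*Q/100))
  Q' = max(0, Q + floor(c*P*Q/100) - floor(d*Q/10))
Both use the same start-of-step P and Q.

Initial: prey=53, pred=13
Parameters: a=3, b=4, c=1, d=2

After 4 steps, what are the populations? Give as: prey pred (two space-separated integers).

Answer: 6 19

Derivation:
Step 1: prey: 53+15-27=41; pred: 13+6-2=17
Step 2: prey: 41+12-27=26; pred: 17+6-3=20
Step 3: prey: 26+7-20=13; pred: 20+5-4=21
Step 4: prey: 13+3-10=6; pred: 21+2-4=19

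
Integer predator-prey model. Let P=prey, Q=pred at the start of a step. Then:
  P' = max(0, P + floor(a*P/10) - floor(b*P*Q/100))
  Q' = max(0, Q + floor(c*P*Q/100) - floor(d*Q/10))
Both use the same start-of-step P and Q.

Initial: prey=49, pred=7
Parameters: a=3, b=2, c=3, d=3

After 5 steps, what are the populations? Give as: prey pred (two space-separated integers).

Step 1: prey: 49+14-6=57; pred: 7+10-2=15
Step 2: prey: 57+17-17=57; pred: 15+25-4=36
Step 3: prey: 57+17-41=33; pred: 36+61-10=87
Step 4: prey: 33+9-57=0; pred: 87+86-26=147
Step 5: prey: 0+0-0=0; pred: 147+0-44=103

Answer: 0 103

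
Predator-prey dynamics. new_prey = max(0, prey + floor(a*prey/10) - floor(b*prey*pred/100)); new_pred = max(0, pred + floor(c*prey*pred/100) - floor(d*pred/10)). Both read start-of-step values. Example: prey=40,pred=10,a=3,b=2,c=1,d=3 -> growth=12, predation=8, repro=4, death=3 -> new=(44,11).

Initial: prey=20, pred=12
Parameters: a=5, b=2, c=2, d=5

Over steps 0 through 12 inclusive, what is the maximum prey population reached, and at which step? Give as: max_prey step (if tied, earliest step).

Step 1: prey: 20+10-4=26; pred: 12+4-6=10
Step 2: prey: 26+13-5=34; pred: 10+5-5=10
Step 3: prey: 34+17-6=45; pred: 10+6-5=11
Step 4: prey: 45+22-9=58; pred: 11+9-5=15
Step 5: prey: 58+29-17=70; pred: 15+17-7=25
Step 6: prey: 70+35-35=70; pred: 25+35-12=48
Step 7: prey: 70+35-67=38; pred: 48+67-24=91
Step 8: prey: 38+19-69=0; pred: 91+69-45=115
Step 9: prey: 0+0-0=0; pred: 115+0-57=58
Step 10: prey: 0+0-0=0; pred: 58+0-29=29
Step 11: prey: 0+0-0=0; pred: 29+0-14=15
Step 12: prey: 0+0-0=0; pred: 15+0-7=8
Max prey = 70 at step 5

Answer: 70 5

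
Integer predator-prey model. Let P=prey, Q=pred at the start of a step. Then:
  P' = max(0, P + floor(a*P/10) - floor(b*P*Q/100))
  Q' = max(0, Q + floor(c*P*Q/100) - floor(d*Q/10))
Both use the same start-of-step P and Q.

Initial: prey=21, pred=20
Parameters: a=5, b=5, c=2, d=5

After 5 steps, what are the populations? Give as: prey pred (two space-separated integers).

Answer: 9 2

Derivation:
Step 1: prey: 21+10-21=10; pred: 20+8-10=18
Step 2: prey: 10+5-9=6; pred: 18+3-9=12
Step 3: prey: 6+3-3=6; pred: 12+1-6=7
Step 4: prey: 6+3-2=7; pred: 7+0-3=4
Step 5: prey: 7+3-1=9; pred: 4+0-2=2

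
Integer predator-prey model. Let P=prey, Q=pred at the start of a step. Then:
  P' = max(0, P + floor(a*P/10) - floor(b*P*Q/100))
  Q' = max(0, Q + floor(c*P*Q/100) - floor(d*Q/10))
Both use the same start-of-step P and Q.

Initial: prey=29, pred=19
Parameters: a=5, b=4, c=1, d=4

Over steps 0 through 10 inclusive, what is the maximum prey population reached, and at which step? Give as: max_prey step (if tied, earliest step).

Answer: 84 10

Derivation:
Step 1: prey: 29+14-22=21; pred: 19+5-7=17
Step 2: prey: 21+10-14=17; pred: 17+3-6=14
Step 3: prey: 17+8-9=16; pred: 14+2-5=11
Step 4: prey: 16+8-7=17; pred: 11+1-4=8
Step 5: prey: 17+8-5=20; pred: 8+1-3=6
Step 6: prey: 20+10-4=26; pred: 6+1-2=5
Step 7: prey: 26+13-5=34; pred: 5+1-2=4
Step 8: prey: 34+17-5=46; pred: 4+1-1=4
Step 9: prey: 46+23-7=62; pred: 4+1-1=4
Step 10: prey: 62+31-9=84; pred: 4+2-1=5
Max prey = 84 at step 10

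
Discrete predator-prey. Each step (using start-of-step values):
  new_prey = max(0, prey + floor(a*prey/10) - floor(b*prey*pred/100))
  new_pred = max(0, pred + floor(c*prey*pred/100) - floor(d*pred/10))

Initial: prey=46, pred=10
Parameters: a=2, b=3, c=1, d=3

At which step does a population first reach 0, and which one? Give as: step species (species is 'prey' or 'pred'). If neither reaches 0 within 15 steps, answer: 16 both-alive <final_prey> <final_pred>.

Step 1: prey: 46+9-13=42; pred: 10+4-3=11
Step 2: prey: 42+8-13=37; pred: 11+4-3=12
Step 3: prey: 37+7-13=31; pred: 12+4-3=13
Step 4: prey: 31+6-12=25; pred: 13+4-3=14
Step 5: prey: 25+5-10=20; pred: 14+3-4=13
Step 6: prey: 20+4-7=17; pred: 13+2-3=12
Step 7: prey: 17+3-6=14; pred: 12+2-3=11
Step 8: prey: 14+2-4=12; pred: 11+1-3=9
Step 9: prey: 12+2-3=11; pred: 9+1-2=8
Step 10: prey: 11+2-2=11; pred: 8+0-2=6
Step 11: prey: 11+2-1=12; pred: 6+0-1=5
Step 12: prey: 12+2-1=13; pred: 5+0-1=4
Step 13: prey: 13+2-1=14; pred: 4+0-1=3
Step 14: prey: 14+2-1=15; pred: 3+0-0=3
Step 15: prey: 15+3-1=17; pred: 3+0-0=3
No extinction within 15 steps

Answer: 16 both-alive 17 3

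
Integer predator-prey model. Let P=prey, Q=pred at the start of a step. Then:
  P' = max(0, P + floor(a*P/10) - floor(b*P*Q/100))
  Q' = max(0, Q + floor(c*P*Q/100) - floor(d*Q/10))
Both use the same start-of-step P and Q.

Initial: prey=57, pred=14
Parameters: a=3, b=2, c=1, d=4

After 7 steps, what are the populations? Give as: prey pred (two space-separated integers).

Step 1: prey: 57+17-15=59; pred: 14+7-5=16
Step 2: prey: 59+17-18=58; pred: 16+9-6=19
Step 3: prey: 58+17-22=53; pred: 19+11-7=23
Step 4: prey: 53+15-24=44; pred: 23+12-9=26
Step 5: prey: 44+13-22=35; pred: 26+11-10=27
Step 6: prey: 35+10-18=27; pred: 27+9-10=26
Step 7: prey: 27+8-14=21; pred: 26+7-10=23

Answer: 21 23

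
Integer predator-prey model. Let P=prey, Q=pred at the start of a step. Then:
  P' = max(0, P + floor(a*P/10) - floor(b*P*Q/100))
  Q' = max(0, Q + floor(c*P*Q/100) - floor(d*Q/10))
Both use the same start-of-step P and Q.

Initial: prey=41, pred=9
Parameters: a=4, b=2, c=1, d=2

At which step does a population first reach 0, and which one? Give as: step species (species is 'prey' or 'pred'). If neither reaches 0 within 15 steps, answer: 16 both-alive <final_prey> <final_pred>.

Answer: 9 prey

Derivation:
Step 1: prey: 41+16-7=50; pred: 9+3-1=11
Step 2: prey: 50+20-11=59; pred: 11+5-2=14
Step 3: prey: 59+23-16=66; pred: 14+8-2=20
Step 4: prey: 66+26-26=66; pred: 20+13-4=29
Step 5: prey: 66+26-38=54; pred: 29+19-5=43
Step 6: prey: 54+21-46=29; pred: 43+23-8=58
Step 7: prey: 29+11-33=7; pred: 58+16-11=63
Step 8: prey: 7+2-8=1; pred: 63+4-12=55
Step 9: prey: 1+0-1=0; pred: 55+0-11=44
First extinction: prey at step 9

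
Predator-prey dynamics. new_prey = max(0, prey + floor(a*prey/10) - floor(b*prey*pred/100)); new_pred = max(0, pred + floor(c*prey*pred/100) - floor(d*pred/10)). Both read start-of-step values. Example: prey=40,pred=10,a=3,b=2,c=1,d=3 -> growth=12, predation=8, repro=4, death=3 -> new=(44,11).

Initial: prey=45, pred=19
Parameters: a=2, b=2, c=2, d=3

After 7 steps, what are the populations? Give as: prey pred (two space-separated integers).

Step 1: prey: 45+9-17=37; pred: 19+17-5=31
Step 2: prey: 37+7-22=22; pred: 31+22-9=44
Step 3: prey: 22+4-19=7; pred: 44+19-13=50
Step 4: prey: 7+1-7=1; pred: 50+7-15=42
Step 5: prey: 1+0-0=1; pred: 42+0-12=30
Step 6: prey: 1+0-0=1; pred: 30+0-9=21
Step 7: prey: 1+0-0=1; pred: 21+0-6=15

Answer: 1 15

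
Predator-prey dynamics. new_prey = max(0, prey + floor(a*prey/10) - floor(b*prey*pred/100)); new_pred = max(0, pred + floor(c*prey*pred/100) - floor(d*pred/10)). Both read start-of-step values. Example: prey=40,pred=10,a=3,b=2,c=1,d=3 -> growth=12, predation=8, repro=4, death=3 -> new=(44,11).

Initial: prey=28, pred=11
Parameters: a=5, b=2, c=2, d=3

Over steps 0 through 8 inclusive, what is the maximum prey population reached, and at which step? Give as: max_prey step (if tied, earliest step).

Step 1: prey: 28+14-6=36; pred: 11+6-3=14
Step 2: prey: 36+18-10=44; pred: 14+10-4=20
Step 3: prey: 44+22-17=49; pred: 20+17-6=31
Step 4: prey: 49+24-30=43; pred: 31+30-9=52
Step 5: prey: 43+21-44=20; pred: 52+44-15=81
Step 6: prey: 20+10-32=0; pred: 81+32-24=89
Step 7: prey: 0+0-0=0; pred: 89+0-26=63
Step 8: prey: 0+0-0=0; pred: 63+0-18=45
Max prey = 49 at step 3

Answer: 49 3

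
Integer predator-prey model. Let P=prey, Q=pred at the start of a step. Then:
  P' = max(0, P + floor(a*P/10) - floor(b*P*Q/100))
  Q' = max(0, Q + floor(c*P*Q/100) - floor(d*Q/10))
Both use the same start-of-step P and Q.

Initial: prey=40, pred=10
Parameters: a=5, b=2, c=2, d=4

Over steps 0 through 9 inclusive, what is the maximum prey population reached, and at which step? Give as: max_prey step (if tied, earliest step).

Answer: 67 3

Derivation:
Step 1: prey: 40+20-8=52; pred: 10+8-4=14
Step 2: prey: 52+26-14=64; pred: 14+14-5=23
Step 3: prey: 64+32-29=67; pred: 23+29-9=43
Step 4: prey: 67+33-57=43; pred: 43+57-17=83
Step 5: prey: 43+21-71=0; pred: 83+71-33=121
Step 6: prey: 0+0-0=0; pred: 121+0-48=73
Step 7: prey: 0+0-0=0; pred: 73+0-29=44
Step 8: prey: 0+0-0=0; pred: 44+0-17=27
Step 9: prey: 0+0-0=0; pred: 27+0-10=17
Max prey = 67 at step 3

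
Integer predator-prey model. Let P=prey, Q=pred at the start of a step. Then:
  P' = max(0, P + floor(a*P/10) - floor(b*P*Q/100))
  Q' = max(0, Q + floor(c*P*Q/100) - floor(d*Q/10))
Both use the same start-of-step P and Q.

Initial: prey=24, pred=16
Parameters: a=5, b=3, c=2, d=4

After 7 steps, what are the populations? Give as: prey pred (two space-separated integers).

Answer: 13 18

Derivation:
Step 1: prey: 24+12-11=25; pred: 16+7-6=17
Step 2: prey: 25+12-12=25; pred: 17+8-6=19
Step 3: prey: 25+12-14=23; pred: 19+9-7=21
Step 4: prey: 23+11-14=20; pred: 21+9-8=22
Step 5: prey: 20+10-13=17; pred: 22+8-8=22
Step 6: prey: 17+8-11=14; pred: 22+7-8=21
Step 7: prey: 14+7-8=13; pred: 21+5-8=18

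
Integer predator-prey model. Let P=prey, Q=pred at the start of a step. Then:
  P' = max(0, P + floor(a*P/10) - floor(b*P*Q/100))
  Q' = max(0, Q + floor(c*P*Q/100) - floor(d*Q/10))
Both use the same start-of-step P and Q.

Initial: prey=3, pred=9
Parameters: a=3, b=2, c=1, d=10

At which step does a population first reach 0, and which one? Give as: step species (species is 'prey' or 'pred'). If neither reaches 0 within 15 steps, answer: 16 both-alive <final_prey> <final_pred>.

Step 1: prey: 3+0-0=3; pred: 9+0-9=0
First extinction: pred at step 1

Answer: 1 pred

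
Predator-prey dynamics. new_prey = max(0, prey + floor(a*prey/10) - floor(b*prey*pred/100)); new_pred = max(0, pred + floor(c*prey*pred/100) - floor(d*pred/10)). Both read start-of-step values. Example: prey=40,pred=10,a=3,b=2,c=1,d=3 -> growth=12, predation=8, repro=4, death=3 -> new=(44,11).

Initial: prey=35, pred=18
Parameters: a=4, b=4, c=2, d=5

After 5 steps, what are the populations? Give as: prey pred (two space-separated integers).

Step 1: prey: 35+14-25=24; pred: 18+12-9=21
Step 2: prey: 24+9-20=13; pred: 21+10-10=21
Step 3: prey: 13+5-10=8; pred: 21+5-10=16
Step 4: prey: 8+3-5=6; pred: 16+2-8=10
Step 5: prey: 6+2-2=6; pred: 10+1-5=6

Answer: 6 6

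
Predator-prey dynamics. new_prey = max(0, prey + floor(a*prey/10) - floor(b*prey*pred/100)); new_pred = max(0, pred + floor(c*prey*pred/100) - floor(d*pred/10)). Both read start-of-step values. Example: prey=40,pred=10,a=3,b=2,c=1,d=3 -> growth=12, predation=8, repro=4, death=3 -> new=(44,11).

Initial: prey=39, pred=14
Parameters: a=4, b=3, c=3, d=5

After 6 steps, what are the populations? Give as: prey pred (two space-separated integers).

Answer: 0 9

Derivation:
Step 1: prey: 39+15-16=38; pred: 14+16-7=23
Step 2: prey: 38+15-26=27; pred: 23+26-11=38
Step 3: prey: 27+10-30=7; pred: 38+30-19=49
Step 4: prey: 7+2-10=0; pred: 49+10-24=35
Step 5: prey: 0+0-0=0; pred: 35+0-17=18
Step 6: prey: 0+0-0=0; pred: 18+0-9=9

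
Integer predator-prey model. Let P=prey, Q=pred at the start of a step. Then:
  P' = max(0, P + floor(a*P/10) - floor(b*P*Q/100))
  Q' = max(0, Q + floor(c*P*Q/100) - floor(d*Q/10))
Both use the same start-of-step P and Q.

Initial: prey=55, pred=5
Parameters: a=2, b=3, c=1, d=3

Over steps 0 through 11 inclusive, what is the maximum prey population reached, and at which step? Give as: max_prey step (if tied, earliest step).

Step 1: prey: 55+11-8=58; pred: 5+2-1=6
Step 2: prey: 58+11-10=59; pred: 6+3-1=8
Step 3: prey: 59+11-14=56; pred: 8+4-2=10
Step 4: prey: 56+11-16=51; pred: 10+5-3=12
Step 5: prey: 51+10-18=43; pred: 12+6-3=15
Step 6: prey: 43+8-19=32; pred: 15+6-4=17
Step 7: prey: 32+6-16=22; pred: 17+5-5=17
Step 8: prey: 22+4-11=15; pred: 17+3-5=15
Step 9: prey: 15+3-6=12; pred: 15+2-4=13
Step 10: prey: 12+2-4=10; pred: 13+1-3=11
Step 11: prey: 10+2-3=9; pred: 11+1-3=9
Max prey = 59 at step 2

Answer: 59 2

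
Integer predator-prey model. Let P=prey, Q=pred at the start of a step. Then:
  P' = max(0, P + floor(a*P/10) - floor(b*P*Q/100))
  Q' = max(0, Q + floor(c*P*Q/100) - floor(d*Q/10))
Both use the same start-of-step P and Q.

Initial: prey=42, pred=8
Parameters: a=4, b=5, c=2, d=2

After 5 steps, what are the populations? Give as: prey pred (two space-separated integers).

Answer: 0 24

Derivation:
Step 1: prey: 42+16-16=42; pred: 8+6-1=13
Step 2: prey: 42+16-27=31; pred: 13+10-2=21
Step 3: prey: 31+12-32=11; pred: 21+13-4=30
Step 4: prey: 11+4-16=0; pred: 30+6-6=30
Step 5: prey: 0+0-0=0; pred: 30+0-6=24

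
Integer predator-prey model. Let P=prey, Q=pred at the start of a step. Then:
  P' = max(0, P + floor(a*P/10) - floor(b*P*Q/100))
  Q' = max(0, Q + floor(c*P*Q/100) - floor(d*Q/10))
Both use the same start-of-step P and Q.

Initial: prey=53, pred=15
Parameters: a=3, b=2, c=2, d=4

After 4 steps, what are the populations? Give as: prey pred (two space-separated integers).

Step 1: prey: 53+15-15=53; pred: 15+15-6=24
Step 2: prey: 53+15-25=43; pred: 24+25-9=40
Step 3: prey: 43+12-34=21; pred: 40+34-16=58
Step 4: prey: 21+6-24=3; pred: 58+24-23=59

Answer: 3 59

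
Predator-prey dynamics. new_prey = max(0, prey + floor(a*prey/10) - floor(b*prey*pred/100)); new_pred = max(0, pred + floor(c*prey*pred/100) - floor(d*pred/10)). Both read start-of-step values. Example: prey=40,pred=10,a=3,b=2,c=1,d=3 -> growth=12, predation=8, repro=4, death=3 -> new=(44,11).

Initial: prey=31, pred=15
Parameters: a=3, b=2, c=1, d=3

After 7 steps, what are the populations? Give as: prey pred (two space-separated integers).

Step 1: prey: 31+9-9=31; pred: 15+4-4=15
Step 2: prey: 31+9-9=31; pred: 15+4-4=15
Step 3: prey: 31+9-9=31; pred: 15+4-4=15
Step 4: prey: 31+9-9=31; pred: 15+4-4=15
Step 5: prey: 31+9-9=31; pred: 15+4-4=15
Step 6: prey: 31+9-9=31; pred: 15+4-4=15
Step 7: prey: 31+9-9=31; pred: 15+4-4=15

Answer: 31 15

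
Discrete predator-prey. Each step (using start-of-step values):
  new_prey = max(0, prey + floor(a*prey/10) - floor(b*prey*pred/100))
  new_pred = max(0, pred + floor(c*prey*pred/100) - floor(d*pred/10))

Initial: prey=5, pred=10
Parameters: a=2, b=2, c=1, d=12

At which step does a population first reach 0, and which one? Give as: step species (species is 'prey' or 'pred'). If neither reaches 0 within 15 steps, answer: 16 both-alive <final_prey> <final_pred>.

Step 1: prey: 5+1-1=5; pred: 10+0-12=0
First extinction: pred at step 1

Answer: 1 pred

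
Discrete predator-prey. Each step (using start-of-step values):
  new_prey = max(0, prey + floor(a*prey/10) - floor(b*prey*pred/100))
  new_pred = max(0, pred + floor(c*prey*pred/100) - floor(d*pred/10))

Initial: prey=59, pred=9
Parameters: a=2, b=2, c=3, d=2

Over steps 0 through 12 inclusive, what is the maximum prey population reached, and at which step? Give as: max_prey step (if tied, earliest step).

Answer: 60 1

Derivation:
Step 1: prey: 59+11-10=60; pred: 9+15-1=23
Step 2: prey: 60+12-27=45; pred: 23+41-4=60
Step 3: prey: 45+9-54=0; pred: 60+81-12=129
Step 4: prey: 0+0-0=0; pred: 129+0-25=104
Step 5: prey: 0+0-0=0; pred: 104+0-20=84
Step 6: prey: 0+0-0=0; pred: 84+0-16=68
Step 7: prey: 0+0-0=0; pred: 68+0-13=55
Step 8: prey: 0+0-0=0; pred: 55+0-11=44
Step 9: prey: 0+0-0=0; pred: 44+0-8=36
Step 10: prey: 0+0-0=0; pred: 36+0-7=29
Step 11: prey: 0+0-0=0; pred: 29+0-5=24
Step 12: prey: 0+0-0=0; pred: 24+0-4=20
Max prey = 60 at step 1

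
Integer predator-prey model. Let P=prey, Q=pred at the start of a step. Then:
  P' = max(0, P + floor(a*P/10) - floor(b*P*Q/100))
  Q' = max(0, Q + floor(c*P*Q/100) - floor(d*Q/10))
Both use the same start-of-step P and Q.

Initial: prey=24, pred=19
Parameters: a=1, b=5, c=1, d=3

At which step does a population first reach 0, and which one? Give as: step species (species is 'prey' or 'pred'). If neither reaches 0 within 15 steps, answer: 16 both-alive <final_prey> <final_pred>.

Answer: 16 both-alive 1 3

Derivation:
Step 1: prey: 24+2-22=4; pred: 19+4-5=18
Step 2: prey: 4+0-3=1; pred: 18+0-5=13
Step 3: prey: 1+0-0=1; pred: 13+0-3=10
Step 4: prey: 1+0-0=1; pred: 10+0-3=7
Step 5: prey: 1+0-0=1; pred: 7+0-2=5
Step 6: prey: 1+0-0=1; pred: 5+0-1=4
Step 7: prey: 1+0-0=1; pred: 4+0-1=3
Step 8: prey: 1+0-0=1; pred: 3+0-0=3
Steps 9-15: state stable at prey=1, pred=3 (no change)
No extinction within 15 steps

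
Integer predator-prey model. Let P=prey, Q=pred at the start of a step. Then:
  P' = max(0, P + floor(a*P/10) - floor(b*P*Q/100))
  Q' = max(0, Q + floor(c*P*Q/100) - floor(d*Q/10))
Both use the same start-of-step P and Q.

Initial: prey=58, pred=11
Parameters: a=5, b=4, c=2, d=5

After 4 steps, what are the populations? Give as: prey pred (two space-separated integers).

Step 1: prey: 58+29-25=62; pred: 11+12-5=18
Step 2: prey: 62+31-44=49; pred: 18+22-9=31
Step 3: prey: 49+24-60=13; pred: 31+30-15=46
Step 4: prey: 13+6-23=0; pred: 46+11-23=34

Answer: 0 34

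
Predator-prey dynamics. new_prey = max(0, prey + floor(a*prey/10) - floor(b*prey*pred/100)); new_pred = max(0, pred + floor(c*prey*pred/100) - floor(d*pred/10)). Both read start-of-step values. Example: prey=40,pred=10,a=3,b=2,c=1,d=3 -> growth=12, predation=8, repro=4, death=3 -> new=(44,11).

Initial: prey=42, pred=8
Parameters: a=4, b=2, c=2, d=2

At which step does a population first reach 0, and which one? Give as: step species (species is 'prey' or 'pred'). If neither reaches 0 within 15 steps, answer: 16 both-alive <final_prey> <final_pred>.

Answer: 5 prey

Derivation:
Step 1: prey: 42+16-6=52; pred: 8+6-1=13
Step 2: prey: 52+20-13=59; pred: 13+13-2=24
Step 3: prey: 59+23-28=54; pred: 24+28-4=48
Step 4: prey: 54+21-51=24; pred: 48+51-9=90
Step 5: prey: 24+9-43=0; pred: 90+43-18=115
First extinction: prey at step 5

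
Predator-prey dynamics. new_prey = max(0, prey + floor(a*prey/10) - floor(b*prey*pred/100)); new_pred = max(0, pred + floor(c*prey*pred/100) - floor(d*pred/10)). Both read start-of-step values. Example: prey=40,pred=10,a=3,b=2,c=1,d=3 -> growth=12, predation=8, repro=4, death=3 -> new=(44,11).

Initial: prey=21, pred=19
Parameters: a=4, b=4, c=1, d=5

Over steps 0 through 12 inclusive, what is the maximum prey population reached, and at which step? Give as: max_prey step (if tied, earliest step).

Step 1: prey: 21+8-15=14; pred: 19+3-9=13
Step 2: prey: 14+5-7=12; pred: 13+1-6=8
Step 3: prey: 12+4-3=13; pred: 8+0-4=4
Step 4: prey: 13+5-2=16; pred: 4+0-2=2
Step 5: prey: 16+6-1=21; pred: 2+0-1=1
Step 6: prey: 21+8-0=29; pred: 1+0-0=1
Step 7: prey: 29+11-1=39; pred: 1+0-0=1
Step 8: prey: 39+15-1=53; pred: 1+0-0=1
Step 9: prey: 53+21-2=72; pred: 1+0-0=1
Step 10: prey: 72+28-2=98; pred: 1+0-0=1
Step 11: prey: 98+39-3=134; pred: 1+0-0=1
Step 12: prey: 134+53-5=182; pred: 1+1-0=2
Max prey = 182 at step 12

Answer: 182 12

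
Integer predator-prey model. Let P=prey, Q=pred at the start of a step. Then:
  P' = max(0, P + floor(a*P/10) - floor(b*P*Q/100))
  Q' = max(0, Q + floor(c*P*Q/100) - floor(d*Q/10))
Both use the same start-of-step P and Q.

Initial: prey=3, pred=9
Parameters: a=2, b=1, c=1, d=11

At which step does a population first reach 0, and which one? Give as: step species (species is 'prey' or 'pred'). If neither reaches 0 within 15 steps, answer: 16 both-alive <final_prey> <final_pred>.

Answer: 1 pred

Derivation:
Step 1: prey: 3+0-0=3; pred: 9+0-9=0
First extinction: pred at step 1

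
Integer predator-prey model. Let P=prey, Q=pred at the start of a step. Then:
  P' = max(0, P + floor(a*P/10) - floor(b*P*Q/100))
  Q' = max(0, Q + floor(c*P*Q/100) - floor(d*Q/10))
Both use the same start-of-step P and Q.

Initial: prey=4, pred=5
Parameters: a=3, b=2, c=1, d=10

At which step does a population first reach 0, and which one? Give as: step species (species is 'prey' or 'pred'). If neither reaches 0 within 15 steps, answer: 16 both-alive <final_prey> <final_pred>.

Step 1: prey: 4+1-0=5; pred: 5+0-5=0
First extinction: pred at step 1

Answer: 1 pred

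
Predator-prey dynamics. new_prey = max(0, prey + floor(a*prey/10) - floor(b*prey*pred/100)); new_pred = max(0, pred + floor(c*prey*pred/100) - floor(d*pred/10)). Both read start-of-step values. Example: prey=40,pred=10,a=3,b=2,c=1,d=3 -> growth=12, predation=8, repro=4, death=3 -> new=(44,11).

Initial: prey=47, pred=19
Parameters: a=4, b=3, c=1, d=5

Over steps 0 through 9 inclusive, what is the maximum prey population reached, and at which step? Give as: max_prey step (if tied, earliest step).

Answer: 70 9

Derivation:
Step 1: prey: 47+18-26=39; pred: 19+8-9=18
Step 2: prey: 39+15-21=33; pred: 18+7-9=16
Step 3: prey: 33+13-15=31; pred: 16+5-8=13
Step 4: prey: 31+12-12=31; pred: 13+4-6=11
Step 5: prey: 31+12-10=33; pred: 11+3-5=9
Step 6: prey: 33+13-8=38; pred: 9+2-4=7
Step 7: prey: 38+15-7=46; pred: 7+2-3=6
Step 8: prey: 46+18-8=56; pred: 6+2-3=5
Step 9: prey: 56+22-8=70; pred: 5+2-2=5
Max prey = 70 at step 9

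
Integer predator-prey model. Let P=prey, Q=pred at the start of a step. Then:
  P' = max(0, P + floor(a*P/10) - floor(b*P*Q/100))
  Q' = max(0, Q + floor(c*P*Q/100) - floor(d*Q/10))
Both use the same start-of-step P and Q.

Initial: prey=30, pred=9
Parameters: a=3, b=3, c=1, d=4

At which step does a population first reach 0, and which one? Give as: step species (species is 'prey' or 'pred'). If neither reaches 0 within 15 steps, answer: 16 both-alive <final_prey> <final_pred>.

Answer: 16 both-alive 30 14

Derivation:
Step 1: prey: 30+9-8=31; pred: 9+2-3=8
Step 2: prey: 31+9-7=33; pred: 8+2-3=7
Step 3: prey: 33+9-6=36; pred: 7+2-2=7
Step 4: prey: 36+10-7=39; pred: 7+2-2=7
Step 5: prey: 39+11-8=42; pred: 7+2-2=7
Step 6: prey: 42+12-8=46; pred: 7+2-2=7
Step 7: prey: 46+13-9=50; pred: 7+3-2=8
Step 8: prey: 50+15-12=53; pred: 8+4-3=9
Step 9: prey: 53+15-14=54; pred: 9+4-3=10
Step 10: prey: 54+16-16=54; pred: 10+5-4=11
Step 11: prey: 54+16-17=53; pred: 11+5-4=12
Step 12: prey: 53+15-19=49; pred: 12+6-4=14
Step 13: prey: 49+14-20=43; pred: 14+6-5=15
Step 14: prey: 43+12-19=36; pred: 15+6-6=15
Step 15: prey: 36+10-16=30; pred: 15+5-6=14
No extinction within 15 steps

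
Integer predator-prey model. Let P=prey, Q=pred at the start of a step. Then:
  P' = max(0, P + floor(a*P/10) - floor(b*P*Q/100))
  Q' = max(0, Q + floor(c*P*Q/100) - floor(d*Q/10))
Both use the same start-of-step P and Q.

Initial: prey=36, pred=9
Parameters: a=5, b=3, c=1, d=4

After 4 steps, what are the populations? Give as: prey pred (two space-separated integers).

Answer: 78 14

Derivation:
Step 1: prey: 36+18-9=45; pred: 9+3-3=9
Step 2: prey: 45+22-12=55; pred: 9+4-3=10
Step 3: prey: 55+27-16=66; pred: 10+5-4=11
Step 4: prey: 66+33-21=78; pred: 11+7-4=14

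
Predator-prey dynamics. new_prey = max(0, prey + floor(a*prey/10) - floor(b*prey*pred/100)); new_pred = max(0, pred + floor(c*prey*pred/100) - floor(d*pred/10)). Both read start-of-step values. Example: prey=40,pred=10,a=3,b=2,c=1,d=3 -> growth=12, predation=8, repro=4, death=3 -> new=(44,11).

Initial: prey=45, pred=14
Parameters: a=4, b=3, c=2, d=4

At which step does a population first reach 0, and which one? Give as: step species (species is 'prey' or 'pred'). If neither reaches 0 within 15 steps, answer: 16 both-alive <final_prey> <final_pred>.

Answer: 16 both-alive 1 2

Derivation:
Step 1: prey: 45+18-18=45; pred: 14+12-5=21
Step 2: prey: 45+18-28=35; pred: 21+18-8=31
Step 3: prey: 35+14-32=17; pred: 31+21-12=40
Step 4: prey: 17+6-20=3; pred: 40+13-16=37
Step 5: prey: 3+1-3=1; pred: 37+2-14=25
Step 6: prey: 1+0-0=1; pred: 25+0-10=15
Step 7: prey: 1+0-0=1; pred: 15+0-6=9
Step 8: prey: 1+0-0=1; pred: 9+0-3=6
Step 9: prey: 1+0-0=1; pred: 6+0-2=4
Step 10: prey: 1+0-0=1; pred: 4+0-1=3
Step 11: prey: 1+0-0=1; pred: 3+0-1=2
Step 12: prey: 1+0-0=1; pred: 2+0-0=2
Steps 13-15: state stable at prey=1, pred=2 (no change)
No extinction within 15 steps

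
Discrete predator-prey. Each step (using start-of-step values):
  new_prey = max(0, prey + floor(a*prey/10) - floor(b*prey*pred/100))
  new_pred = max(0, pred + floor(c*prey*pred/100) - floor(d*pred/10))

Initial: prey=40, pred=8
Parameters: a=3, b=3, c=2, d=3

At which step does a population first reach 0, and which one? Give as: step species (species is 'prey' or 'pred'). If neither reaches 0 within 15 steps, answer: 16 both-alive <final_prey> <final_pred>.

Step 1: prey: 40+12-9=43; pred: 8+6-2=12
Step 2: prey: 43+12-15=40; pred: 12+10-3=19
Step 3: prey: 40+12-22=30; pred: 19+15-5=29
Step 4: prey: 30+9-26=13; pred: 29+17-8=38
Step 5: prey: 13+3-14=2; pred: 38+9-11=36
Step 6: prey: 2+0-2=0; pred: 36+1-10=27
First extinction: prey at step 6

Answer: 6 prey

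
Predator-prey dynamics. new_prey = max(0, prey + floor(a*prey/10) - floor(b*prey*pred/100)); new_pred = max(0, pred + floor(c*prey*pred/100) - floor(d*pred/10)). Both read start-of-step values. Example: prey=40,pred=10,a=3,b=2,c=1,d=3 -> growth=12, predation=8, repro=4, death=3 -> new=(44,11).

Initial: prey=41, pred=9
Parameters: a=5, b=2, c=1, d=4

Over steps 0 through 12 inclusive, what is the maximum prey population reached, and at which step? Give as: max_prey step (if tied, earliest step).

Answer: 129 5

Derivation:
Step 1: prey: 41+20-7=54; pred: 9+3-3=9
Step 2: prey: 54+27-9=72; pred: 9+4-3=10
Step 3: prey: 72+36-14=94; pred: 10+7-4=13
Step 4: prey: 94+47-24=117; pred: 13+12-5=20
Step 5: prey: 117+58-46=129; pred: 20+23-8=35
Step 6: prey: 129+64-90=103; pred: 35+45-14=66
Step 7: prey: 103+51-135=19; pred: 66+67-26=107
Step 8: prey: 19+9-40=0; pred: 107+20-42=85
Step 9: prey: 0+0-0=0; pred: 85+0-34=51
Step 10: prey: 0+0-0=0; pred: 51+0-20=31
Step 11: prey: 0+0-0=0; pred: 31+0-12=19
Step 12: prey: 0+0-0=0; pred: 19+0-7=12
Max prey = 129 at step 5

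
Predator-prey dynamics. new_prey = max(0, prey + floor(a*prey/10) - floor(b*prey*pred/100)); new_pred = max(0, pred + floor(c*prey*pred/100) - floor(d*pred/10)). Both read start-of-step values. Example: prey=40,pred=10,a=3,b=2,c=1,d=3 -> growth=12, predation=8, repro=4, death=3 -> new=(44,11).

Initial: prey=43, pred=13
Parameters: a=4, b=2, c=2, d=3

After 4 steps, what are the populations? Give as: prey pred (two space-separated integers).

Step 1: prey: 43+17-11=49; pred: 13+11-3=21
Step 2: prey: 49+19-20=48; pred: 21+20-6=35
Step 3: prey: 48+19-33=34; pred: 35+33-10=58
Step 4: prey: 34+13-39=8; pred: 58+39-17=80

Answer: 8 80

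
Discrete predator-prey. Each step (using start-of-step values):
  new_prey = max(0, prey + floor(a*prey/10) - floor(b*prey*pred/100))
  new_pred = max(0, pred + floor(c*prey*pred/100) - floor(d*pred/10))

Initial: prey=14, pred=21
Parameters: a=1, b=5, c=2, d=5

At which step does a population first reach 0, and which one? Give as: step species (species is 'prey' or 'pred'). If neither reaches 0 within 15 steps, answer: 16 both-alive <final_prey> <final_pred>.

Step 1: prey: 14+1-14=1; pred: 21+5-10=16
Step 2: prey: 1+0-0=1; pred: 16+0-8=8
Step 3: prey: 1+0-0=1; pred: 8+0-4=4
Step 4: prey: 1+0-0=1; pred: 4+0-2=2
Step 5: prey: 1+0-0=1; pred: 2+0-1=1
Step 6: prey: 1+0-0=1; pred: 1+0-0=1
Steps 7-15: state stable at prey=1, pred=1 (no change)
No extinction within 15 steps

Answer: 16 both-alive 1 1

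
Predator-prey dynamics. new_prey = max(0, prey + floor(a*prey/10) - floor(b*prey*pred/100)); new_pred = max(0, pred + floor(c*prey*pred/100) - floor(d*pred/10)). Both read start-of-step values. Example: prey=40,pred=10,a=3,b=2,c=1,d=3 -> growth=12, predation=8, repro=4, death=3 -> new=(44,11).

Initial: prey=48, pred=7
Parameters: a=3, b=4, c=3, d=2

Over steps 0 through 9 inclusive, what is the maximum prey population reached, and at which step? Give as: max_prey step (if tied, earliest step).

Step 1: prey: 48+14-13=49; pred: 7+10-1=16
Step 2: prey: 49+14-31=32; pred: 16+23-3=36
Step 3: prey: 32+9-46=0; pred: 36+34-7=63
Step 4: prey: 0+0-0=0; pred: 63+0-12=51
Step 5: prey: 0+0-0=0; pred: 51+0-10=41
Step 6: prey: 0+0-0=0; pred: 41+0-8=33
Step 7: prey: 0+0-0=0; pred: 33+0-6=27
Step 8: prey: 0+0-0=0; pred: 27+0-5=22
Step 9: prey: 0+0-0=0; pred: 22+0-4=18
Max prey = 49 at step 1

Answer: 49 1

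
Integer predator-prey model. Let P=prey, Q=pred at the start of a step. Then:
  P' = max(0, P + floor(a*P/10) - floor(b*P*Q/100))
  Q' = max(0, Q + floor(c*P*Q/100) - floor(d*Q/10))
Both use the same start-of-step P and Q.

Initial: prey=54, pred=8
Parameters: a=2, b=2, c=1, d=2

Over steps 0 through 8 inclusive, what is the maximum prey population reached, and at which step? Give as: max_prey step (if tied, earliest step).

Answer: 56 1

Derivation:
Step 1: prey: 54+10-8=56; pred: 8+4-1=11
Step 2: prey: 56+11-12=55; pred: 11+6-2=15
Step 3: prey: 55+11-16=50; pred: 15+8-3=20
Step 4: prey: 50+10-20=40; pred: 20+10-4=26
Step 5: prey: 40+8-20=28; pred: 26+10-5=31
Step 6: prey: 28+5-17=16; pred: 31+8-6=33
Step 7: prey: 16+3-10=9; pred: 33+5-6=32
Step 8: prey: 9+1-5=5; pred: 32+2-6=28
Max prey = 56 at step 1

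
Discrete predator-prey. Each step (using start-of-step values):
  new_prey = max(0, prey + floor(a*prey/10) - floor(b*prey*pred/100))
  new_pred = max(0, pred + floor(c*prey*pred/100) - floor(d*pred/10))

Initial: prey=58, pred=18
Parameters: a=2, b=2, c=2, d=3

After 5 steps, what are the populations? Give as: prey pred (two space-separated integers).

Step 1: prey: 58+11-20=49; pred: 18+20-5=33
Step 2: prey: 49+9-32=26; pred: 33+32-9=56
Step 3: prey: 26+5-29=2; pred: 56+29-16=69
Step 4: prey: 2+0-2=0; pred: 69+2-20=51
Step 5: prey: 0+0-0=0; pred: 51+0-15=36

Answer: 0 36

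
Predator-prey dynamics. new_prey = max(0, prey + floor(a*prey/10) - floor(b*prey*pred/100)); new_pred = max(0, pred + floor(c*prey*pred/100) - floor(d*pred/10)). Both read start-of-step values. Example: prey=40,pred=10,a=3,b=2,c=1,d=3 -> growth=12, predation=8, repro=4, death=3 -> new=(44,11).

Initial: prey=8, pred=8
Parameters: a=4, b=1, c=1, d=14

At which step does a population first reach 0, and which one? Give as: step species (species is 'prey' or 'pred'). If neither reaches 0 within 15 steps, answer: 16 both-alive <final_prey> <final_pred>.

Answer: 1 pred

Derivation:
Step 1: prey: 8+3-0=11; pred: 8+0-11=0
First extinction: pred at step 1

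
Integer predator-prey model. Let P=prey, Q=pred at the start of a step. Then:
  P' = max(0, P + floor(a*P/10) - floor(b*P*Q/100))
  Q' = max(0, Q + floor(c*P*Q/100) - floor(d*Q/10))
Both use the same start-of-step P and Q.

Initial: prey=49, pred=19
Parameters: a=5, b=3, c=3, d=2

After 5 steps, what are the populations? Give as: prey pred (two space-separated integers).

Step 1: prey: 49+24-27=46; pred: 19+27-3=43
Step 2: prey: 46+23-59=10; pred: 43+59-8=94
Step 3: prey: 10+5-28=0; pred: 94+28-18=104
Step 4: prey: 0+0-0=0; pred: 104+0-20=84
Step 5: prey: 0+0-0=0; pred: 84+0-16=68

Answer: 0 68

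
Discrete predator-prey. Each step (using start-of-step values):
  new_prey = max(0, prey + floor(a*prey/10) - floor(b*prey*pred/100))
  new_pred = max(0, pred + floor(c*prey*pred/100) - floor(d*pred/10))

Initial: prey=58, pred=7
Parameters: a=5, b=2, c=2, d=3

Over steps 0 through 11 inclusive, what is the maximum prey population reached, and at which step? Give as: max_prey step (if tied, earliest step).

Step 1: prey: 58+29-8=79; pred: 7+8-2=13
Step 2: prey: 79+39-20=98; pred: 13+20-3=30
Step 3: prey: 98+49-58=89; pred: 30+58-9=79
Step 4: prey: 89+44-140=0; pred: 79+140-23=196
Step 5: prey: 0+0-0=0; pred: 196+0-58=138
Step 6: prey: 0+0-0=0; pred: 138+0-41=97
Step 7: prey: 0+0-0=0; pred: 97+0-29=68
Step 8: prey: 0+0-0=0; pred: 68+0-20=48
Step 9: prey: 0+0-0=0; pred: 48+0-14=34
Step 10: prey: 0+0-0=0; pred: 34+0-10=24
Step 11: prey: 0+0-0=0; pred: 24+0-7=17
Max prey = 98 at step 2

Answer: 98 2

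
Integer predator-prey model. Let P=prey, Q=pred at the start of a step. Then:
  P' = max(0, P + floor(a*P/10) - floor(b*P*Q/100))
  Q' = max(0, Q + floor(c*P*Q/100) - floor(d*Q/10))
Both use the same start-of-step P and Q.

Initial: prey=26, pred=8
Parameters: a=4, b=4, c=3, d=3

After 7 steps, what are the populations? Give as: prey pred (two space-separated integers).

Answer: 0 14

Derivation:
Step 1: prey: 26+10-8=28; pred: 8+6-2=12
Step 2: prey: 28+11-13=26; pred: 12+10-3=19
Step 3: prey: 26+10-19=17; pred: 19+14-5=28
Step 4: prey: 17+6-19=4; pred: 28+14-8=34
Step 5: prey: 4+1-5=0; pred: 34+4-10=28
Step 6: prey: 0+0-0=0; pred: 28+0-8=20
Step 7: prey: 0+0-0=0; pred: 20+0-6=14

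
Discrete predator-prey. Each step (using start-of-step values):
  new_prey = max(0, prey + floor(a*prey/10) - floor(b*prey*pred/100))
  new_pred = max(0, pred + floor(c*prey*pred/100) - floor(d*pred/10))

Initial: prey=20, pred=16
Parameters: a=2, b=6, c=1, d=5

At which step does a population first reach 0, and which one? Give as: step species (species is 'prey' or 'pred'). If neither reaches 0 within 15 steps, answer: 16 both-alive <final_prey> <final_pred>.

Step 1: prey: 20+4-19=5; pred: 16+3-8=11
Step 2: prey: 5+1-3=3; pred: 11+0-5=6
Step 3: prey: 3+0-1=2; pred: 6+0-3=3
Step 4: prey: 2+0-0=2; pred: 3+0-1=2
Step 5: prey: 2+0-0=2; pred: 2+0-1=1
Step 6: prey: 2+0-0=2; pred: 1+0-0=1
Steps 7-15: state stable at prey=2, pred=1 (no change)
No extinction within 15 steps

Answer: 16 both-alive 2 1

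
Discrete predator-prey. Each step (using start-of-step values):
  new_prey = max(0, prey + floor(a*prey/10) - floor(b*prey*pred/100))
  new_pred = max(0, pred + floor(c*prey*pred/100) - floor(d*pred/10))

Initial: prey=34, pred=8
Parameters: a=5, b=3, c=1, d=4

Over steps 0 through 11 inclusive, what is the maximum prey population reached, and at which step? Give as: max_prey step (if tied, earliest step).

Answer: 97 5

Derivation:
Step 1: prey: 34+17-8=43; pred: 8+2-3=7
Step 2: prey: 43+21-9=55; pred: 7+3-2=8
Step 3: prey: 55+27-13=69; pred: 8+4-3=9
Step 4: prey: 69+34-18=85; pred: 9+6-3=12
Step 5: prey: 85+42-30=97; pred: 12+10-4=18
Step 6: prey: 97+48-52=93; pred: 18+17-7=28
Step 7: prey: 93+46-78=61; pred: 28+26-11=43
Step 8: prey: 61+30-78=13; pred: 43+26-17=52
Step 9: prey: 13+6-20=0; pred: 52+6-20=38
Step 10: prey: 0+0-0=0; pred: 38+0-15=23
Step 11: prey: 0+0-0=0; pred: 23+0-9=14
Max prey = 97 at step 5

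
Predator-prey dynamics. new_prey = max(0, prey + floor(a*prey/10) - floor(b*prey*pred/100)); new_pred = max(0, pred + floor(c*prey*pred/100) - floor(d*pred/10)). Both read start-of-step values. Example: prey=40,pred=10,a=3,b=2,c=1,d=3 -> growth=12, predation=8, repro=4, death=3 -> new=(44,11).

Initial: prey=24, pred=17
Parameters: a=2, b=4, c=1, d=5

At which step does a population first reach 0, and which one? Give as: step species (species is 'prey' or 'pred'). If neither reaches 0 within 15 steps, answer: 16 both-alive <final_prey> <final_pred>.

Step 1: prey: 24+4-16=12; pred: 17+4-8=13
Step 2: prey: 12+2-6=8; pred: 13+1-6=8
Step 3: prey: 8+1-2=7; pred: 8+0-4=4
Step 4: prey: 7+1-1=7; pred: 4+0-2=2
Step 5: prey: 7+1-0=8; pred: 2+0-1=1
Step 6: prey: 8+1-0=9; pred: 1+0-0=1
Step 7: prey: 9+1-0=10; pred: 1+0-0=1
Step 8: prey: 10+2-0=12; pred: 1+0-0=1
Step 9: prey: 12+2-0=14; pred: 1+0-0=1
Step 10: prey: 14+2-0=16; pred: 1+0-0=1
Step 11: prey: 16+3-0=19; pred: 1+0-0=1
Step 12: prey: 19+3-0=22; pred: 1+0-0=1
Step 13: prey: 22+4-0=26; pred: 1+0-0=1
Step 14: prey: 26+5-1=30; pred: 1+0-0=1
Step 15: prey: 30+6-1=35; pred: 1+0-0=1
No extinction within 15 steps

Answer: 16 both-alive 35 1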